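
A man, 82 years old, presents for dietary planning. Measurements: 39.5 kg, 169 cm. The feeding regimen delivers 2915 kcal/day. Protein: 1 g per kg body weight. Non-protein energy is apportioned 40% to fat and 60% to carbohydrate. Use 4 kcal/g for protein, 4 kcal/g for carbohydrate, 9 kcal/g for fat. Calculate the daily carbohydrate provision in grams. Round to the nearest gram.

Protein = 1 × 39.5 = 39.5 g → 39.5 × 4 = 158 kcal.
Non-protein calories = 2915 − 158 = 2757 kcal.
Fat: 40% × 2757 = 1102.8 kcal; carbohydrate: 1654.2 kcal.
Carbohydrate: 1654.2 kcal ÷ 4 kcal/g = 413.55 g.

414 g/day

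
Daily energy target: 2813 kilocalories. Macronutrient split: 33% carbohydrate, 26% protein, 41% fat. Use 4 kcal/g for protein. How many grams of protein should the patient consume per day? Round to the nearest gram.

Protein energy = 26% × 2813 = 731.38 kcal.
At 4 kcal/g: 731.38 ÷ 4 = 182.845 g.

183 g/day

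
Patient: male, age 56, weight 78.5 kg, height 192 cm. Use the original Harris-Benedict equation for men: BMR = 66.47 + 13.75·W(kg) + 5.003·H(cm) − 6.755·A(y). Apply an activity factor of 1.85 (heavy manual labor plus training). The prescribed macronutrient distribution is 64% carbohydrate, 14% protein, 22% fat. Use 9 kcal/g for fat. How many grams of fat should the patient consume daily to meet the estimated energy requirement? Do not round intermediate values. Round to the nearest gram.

Harris-Benedict: BMR = 66.47 + 13.75(78.5) + 5.003(192) − 6.755(56) = 1728.141 kcal/day.
TEE = 1728.141 × 1.85 = 3197.0609 kcal/day.
Fat energy = 22% × 3197.0609 = 703.3534 kcal.
Fat = 703.3534 ÷ 9 kcal/g = 78.1504 g.

78 g/day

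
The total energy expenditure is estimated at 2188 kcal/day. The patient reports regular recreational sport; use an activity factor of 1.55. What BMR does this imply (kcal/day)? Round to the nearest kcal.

1412 kcal/day

BMR = TEE ÷ activity factor = 2188 ÷ 1.55 = 1411.6129 kcal/day.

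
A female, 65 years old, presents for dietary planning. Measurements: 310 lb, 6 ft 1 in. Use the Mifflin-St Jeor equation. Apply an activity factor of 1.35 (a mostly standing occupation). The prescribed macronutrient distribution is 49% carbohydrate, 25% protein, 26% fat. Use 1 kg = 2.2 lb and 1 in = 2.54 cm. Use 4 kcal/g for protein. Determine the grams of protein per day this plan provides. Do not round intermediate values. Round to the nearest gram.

Convert to metric: weight = 310 ÷ 2.2 = 140.9091 kg; height = (6×12 + 1) × 2.54 = 73 × 2.54 = 185.42 cm.
Mifflin-St Jeor (female): BMR = 10(140.9091) + 6.25(185.42) − 5(65) − 161 = 1409.0909 + 1158.875 − 325 − 161 = 2081.9659 kcal/day.
TEE = 2081.9659 × 1.35 = 2810.654 kcal/day.
Protein energy = 25% × 2810.654 = 702.6635 kcal.
Protein = 702.6635 ÷ 4 kcal/g = 175.6659 g.

176 g/day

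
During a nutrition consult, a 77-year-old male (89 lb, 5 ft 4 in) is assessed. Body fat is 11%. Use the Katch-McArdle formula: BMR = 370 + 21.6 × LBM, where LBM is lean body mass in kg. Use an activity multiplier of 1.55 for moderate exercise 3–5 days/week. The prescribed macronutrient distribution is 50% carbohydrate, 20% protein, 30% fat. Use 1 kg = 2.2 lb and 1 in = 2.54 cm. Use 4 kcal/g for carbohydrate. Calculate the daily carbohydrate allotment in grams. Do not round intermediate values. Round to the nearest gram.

222 g/day

Convert to metric: weight = 89 ÷ 2.2 = 40.4545 kg; height = (5×12 + 4) × 2.54 = 64 × 2.54 = 162.56 cm.
LBM = 40.4545 × (1 − 0.11) = 36.0045 kg. Katch-McArdle: BMR = 370 + 21.6 × 36.0045 = 1147.6982 kcal/day.
TEE = 1147.6982 × 1.55 = 1778.9322 kcal/day.
Carbohydrate energy = 50% × 1778.9322 = 889.4661 kcal.
Carbohydrate = 889.4661 ÷ 4 kcal/g = 222.3665 g.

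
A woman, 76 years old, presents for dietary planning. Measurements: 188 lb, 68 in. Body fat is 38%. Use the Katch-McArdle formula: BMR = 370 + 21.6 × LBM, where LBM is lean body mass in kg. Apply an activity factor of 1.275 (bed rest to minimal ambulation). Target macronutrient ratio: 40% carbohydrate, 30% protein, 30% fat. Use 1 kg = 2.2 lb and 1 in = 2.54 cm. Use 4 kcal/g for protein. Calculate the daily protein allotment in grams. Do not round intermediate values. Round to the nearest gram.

Convert to metric: weight = 188 ÷ 2.2 = 85.4545 kg; height = 68 × 2.54 = 172.72 cm.
LBM = 85.4545 × (1 − 0.38) = 52.9818 kg. Katch-McArdle: BMR = 370 + 21.6 × 52.9818 = 1514.4073 kcal/day.
TEE = 1514.4073 × 1.275 = 1930.8693 kcal/day.
Protein energy = 30% × 1930.8693 = 579.2608 kcal.
Protein = 579.2608 ÷ 4 kcal/g = 144.8152 g.

145 g/day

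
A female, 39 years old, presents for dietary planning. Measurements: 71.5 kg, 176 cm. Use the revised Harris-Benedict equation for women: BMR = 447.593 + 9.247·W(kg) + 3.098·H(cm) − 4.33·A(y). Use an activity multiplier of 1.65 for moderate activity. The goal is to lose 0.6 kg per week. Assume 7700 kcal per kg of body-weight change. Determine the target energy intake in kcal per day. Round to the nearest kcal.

1790 kcal per day

Harris-Benedict: BMR = 447.593 + 9.247(71.5) + 3.098(176) − 4.33(39) = 1485.1315 kcal/day.
TEE = 1485.1315 × 1.65 = 2450.467 kcal/day.
Required daily deficit = 0.6 × 7700 ÷ 7 = 660 kcal/day.
Target intake = 2450.467 − 660 = 1790.467 kcal/day.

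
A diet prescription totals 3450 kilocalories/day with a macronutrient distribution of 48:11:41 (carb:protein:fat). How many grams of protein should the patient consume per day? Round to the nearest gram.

Protein energy = 11% × 3450 = 379.5 kcal.
At 4 kcal/g: 379.5 ÷ 4 = 94.875 g.

95 g/day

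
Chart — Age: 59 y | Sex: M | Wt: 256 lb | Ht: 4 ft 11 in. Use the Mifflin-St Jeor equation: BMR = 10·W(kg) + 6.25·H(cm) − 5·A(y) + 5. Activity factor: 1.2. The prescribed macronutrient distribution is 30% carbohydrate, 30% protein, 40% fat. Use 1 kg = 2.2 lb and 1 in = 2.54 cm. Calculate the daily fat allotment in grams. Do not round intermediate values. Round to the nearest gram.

97 g/day

Convert to metric: weight = 256 ÷ 2.2 = 116.3636 kg; height = (4×12 + 11) × 2.54 = 59 × 2.54 = 149.86 cm.
Mifflin-St Jeor (male): BMR = 10(116.3636) + 6.25(149.86) − 5(59) + 5 = 1163.6364 + 936.625 − 295 + 5 = 1810.2614 kcal/day.
TEE = 1810.2614 × 1.2 = 2172.3136 kcal/day.
Fat energy = 40% × 2172.3136 = 868.9255 kcal.
Fat = 868.9255 ÷ 9 kcal/g = 96.5473 g.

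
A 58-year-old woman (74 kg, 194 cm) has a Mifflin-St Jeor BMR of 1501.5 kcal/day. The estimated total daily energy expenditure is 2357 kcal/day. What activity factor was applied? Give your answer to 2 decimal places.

Activity factor = TEE ÷ BMR = 2357 ÷ 1501.5 = 1.57.

1.57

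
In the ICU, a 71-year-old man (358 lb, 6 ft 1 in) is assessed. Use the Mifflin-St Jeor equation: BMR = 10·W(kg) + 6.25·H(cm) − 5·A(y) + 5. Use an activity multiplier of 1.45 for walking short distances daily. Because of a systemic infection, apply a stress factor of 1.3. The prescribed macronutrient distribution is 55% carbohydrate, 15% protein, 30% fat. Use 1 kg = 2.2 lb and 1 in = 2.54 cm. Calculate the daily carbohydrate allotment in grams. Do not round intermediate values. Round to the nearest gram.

Convert to metric: weight = 358 ÷ 2.2 = 162.7273 kg; height = (6×12 + 1) × 2.54 = 73 × 2.54 = 185.42 cm.
Mifflin-St Jeor (male): BMR = 10(162.7273) + 6.25(185.42) − 5(71) + 5 = 1627.2727 + 1158.875 − 355 + 5 = 2436.1477 kcal/day.
TEE = 2436.1477 × 1.45 = 3532.4142 kcal/day.
With stress factor 1.3: 3532.4142 × 1.3 = 4592.1385 kcal/day.
Carbohydrate energy = 55% × 4592.1385 = 2525.6762 kcal.
Carbohydrate = 2525.6762 ÷ 4 kcal/g = 631.419 g.

631 g/day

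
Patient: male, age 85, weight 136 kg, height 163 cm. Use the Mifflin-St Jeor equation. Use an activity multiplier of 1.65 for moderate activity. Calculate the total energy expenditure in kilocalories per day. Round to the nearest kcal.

Mifflin-St Jeor (male): BMR = 10(136) + 6.25(163) − 5(85) + 5 = 1360 + 1018.75 − 425 + 5 = 1958.75 kcal/day.
TEE = BMR × activity factor = 1958.75 × 1.65 = 3231.9375 kcal/day.

3232 kilocalories per day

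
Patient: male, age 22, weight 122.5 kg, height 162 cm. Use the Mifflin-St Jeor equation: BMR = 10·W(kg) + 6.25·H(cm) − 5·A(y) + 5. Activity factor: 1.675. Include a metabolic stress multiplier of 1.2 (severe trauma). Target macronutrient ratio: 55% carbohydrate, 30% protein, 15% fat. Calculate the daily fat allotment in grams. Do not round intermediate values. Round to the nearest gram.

71 g/day

Mifflin-St Jeor (male): BMR = 10(122.5) + 6.25(162) − 5(22) + 5 = 1225 + 1012.5 − 110 + 5 = 2132.5 kcal/day.
TEE = 2132.5 × 1.675 = 3571.9375 kcal/day.
With stress factor 1.2: 3571.9375 × 1.2 = 4286.325 kcal/day.
Fat energy = 15% × 4286.325 = 642.9488 kcal.
Fat = 642.9488 ÷ 9 kcal/g = 71.4388 g.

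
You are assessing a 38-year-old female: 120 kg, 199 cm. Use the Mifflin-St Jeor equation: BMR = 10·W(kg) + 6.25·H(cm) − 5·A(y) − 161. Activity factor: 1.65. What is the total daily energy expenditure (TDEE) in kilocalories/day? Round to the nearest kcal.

3453 kilocalories/day

Mifflin-St Jeor (female): BMR = 10(120) + 6.25(199) − 5(38) − 161 = 1200 + 1243.75 − 190 − 161 = 2092.75 kcal/day.
TEE = BMR × activity factor = 2092.75 × 1.65 = 3453.0375 kcal/day.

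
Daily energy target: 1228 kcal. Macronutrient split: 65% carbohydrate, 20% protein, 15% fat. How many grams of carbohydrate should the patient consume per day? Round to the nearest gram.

Carbohydrate energy = 65% × 1228 = 798.2 kcal.
At 4 kcal/g: 798.2 ÷ 4 = 199.55 g.

200 g/day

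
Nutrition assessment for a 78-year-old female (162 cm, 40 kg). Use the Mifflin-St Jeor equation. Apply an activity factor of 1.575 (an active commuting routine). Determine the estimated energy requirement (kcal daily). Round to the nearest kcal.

Mifflin-St Jeor (female): BMR = 10(40) + 6.25(162) − 5(78) − 161 = 400 + 1012.5 − 390 − 161 = 861.5 kcal/day.
TEE = BMR × activity factor = 861.5 × 1.575 = 1356.8625 kcal/day.

1357 kcal daily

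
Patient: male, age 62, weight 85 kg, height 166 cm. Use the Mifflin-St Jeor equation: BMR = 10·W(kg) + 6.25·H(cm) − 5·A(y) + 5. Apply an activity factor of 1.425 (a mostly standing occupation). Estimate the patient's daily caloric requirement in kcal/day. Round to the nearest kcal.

2255 kcal/day

Mifflin-St Jeor (male): BMR = 10(85) + 6.25(166) − 5(62) + 5 = 850 + 1037.5 − 310 + 5 = 1582.5 kcal/day.
TEE = BMR × activity factor = 1582.5 × 1.425 = 2255.0625 kcal/day.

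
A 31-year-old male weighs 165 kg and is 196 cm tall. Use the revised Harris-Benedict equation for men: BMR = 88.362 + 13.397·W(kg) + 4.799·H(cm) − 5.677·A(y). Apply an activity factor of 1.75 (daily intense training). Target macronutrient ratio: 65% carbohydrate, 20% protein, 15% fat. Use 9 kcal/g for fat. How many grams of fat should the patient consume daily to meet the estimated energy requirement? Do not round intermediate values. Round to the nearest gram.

Harris-Benedict: BMR = 88.362 + 13.397(165) + 4.799(196) − 5.677(31) = 3063.484 kcal/day.
TEE = 3063.484 × 1.75 = 5361.097 kcal/day.
Fat energy = 15% × 5361.097 = 804.1646 kcal.
Fat = 804.1646 ÷ 9 kcal/g = 89.3516 g.

89 g/day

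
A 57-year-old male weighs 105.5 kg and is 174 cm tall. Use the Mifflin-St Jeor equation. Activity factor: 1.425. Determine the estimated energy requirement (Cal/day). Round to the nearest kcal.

Mifflin-St Jeor (male): BMR = 10(105.5) + 6.25(174) − 5(57) + 5 = 1055 + 1087.5 − 285 + 5 = 1862.5 kcal/day.
TEE = BMR × activity factor = 1862.5 × 1.425 = 2654.0625 kcal/day.

2654 Cal/day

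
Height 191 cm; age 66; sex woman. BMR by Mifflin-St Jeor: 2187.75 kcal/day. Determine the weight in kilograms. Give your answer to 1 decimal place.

2187.75 = 10·W + 6.25(191) − 5(66) − 161
10·W = 2187.75 − 702.75 = 1485, so W = 148.5 kg.

148.5 kg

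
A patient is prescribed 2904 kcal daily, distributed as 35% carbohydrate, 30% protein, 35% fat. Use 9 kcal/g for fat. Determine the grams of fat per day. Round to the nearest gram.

Fat energy = 35% × 2904 = 1016.4 kcal.
At 9 kcal/g: 1016.4 ÷ 9 = 112.9333 g.

113 g/day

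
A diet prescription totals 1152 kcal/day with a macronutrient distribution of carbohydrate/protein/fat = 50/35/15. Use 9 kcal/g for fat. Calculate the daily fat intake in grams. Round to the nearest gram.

Fat energy = 15% × 1152 = 172.8 kcal.
At 9 kcal/g: 172.8 ÷ 9 = 19.2 g.

19 g/day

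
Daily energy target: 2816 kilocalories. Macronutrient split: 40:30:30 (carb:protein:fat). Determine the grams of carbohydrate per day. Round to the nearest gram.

Carbohydrate energy = 40% × 2816 = 1126.4 kcal.
At 4 kcal/g: 1126.4 ÷ 4 = 281.6 g.

282 g/day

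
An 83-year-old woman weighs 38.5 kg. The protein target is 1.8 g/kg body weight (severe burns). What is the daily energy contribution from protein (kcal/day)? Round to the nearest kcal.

Protein = 1.8 g/kg × 38.5 kg = 69.3 g/day.
Protein energy = 69.3 g × 4 kcal/g = 277.2 kcal/day.

277 kcal/day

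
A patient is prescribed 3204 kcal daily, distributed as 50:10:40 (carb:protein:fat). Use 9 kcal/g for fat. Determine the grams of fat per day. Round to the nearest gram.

142 g/day

Fat energy = 40% × 3204 = 1281.6 kcal.
At 9 kcal/g: 1281.6 ÷ 9 = 142.4 g.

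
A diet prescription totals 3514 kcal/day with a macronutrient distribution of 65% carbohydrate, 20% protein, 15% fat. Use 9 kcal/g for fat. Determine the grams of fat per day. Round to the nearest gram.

Fat energy = 15% × 3514 = 527.1 kcal.
At 9 kcal/g: 527.1 ÷ 9 = 58.5667 g.

59 g/day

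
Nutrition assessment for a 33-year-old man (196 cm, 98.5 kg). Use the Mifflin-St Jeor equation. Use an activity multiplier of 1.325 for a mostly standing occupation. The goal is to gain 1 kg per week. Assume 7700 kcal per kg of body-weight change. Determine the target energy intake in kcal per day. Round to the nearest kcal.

3816 kcal per day

Mifflin-St Jeor (male): BMR = 10(98.5) + 6.25(196) − 5(33) + 5 = 985 + 1225 − 165 + 5 = 2050 kcal/day.
TEE = 2050 × 1.325 = 2716.25 kcal/day.
Required daily surplus = 1 × 7700 ÷ 7 = 1100 kcal/day.
Target intake = 2716.25 + 1100 = 3816.25 kcal/day.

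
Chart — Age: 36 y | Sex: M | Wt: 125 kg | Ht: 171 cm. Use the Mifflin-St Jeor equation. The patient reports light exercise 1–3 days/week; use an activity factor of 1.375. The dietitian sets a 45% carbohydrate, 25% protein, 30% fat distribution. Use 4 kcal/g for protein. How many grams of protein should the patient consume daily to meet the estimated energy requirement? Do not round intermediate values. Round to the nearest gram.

184 g/day

Mifflin-St Jeor (male): BMR = 10(125) + 6.25(171) − 5(36) + 5 = 1250 + 1068.75 − 180 + 5 = 2143.75 kcal/day.
TEE = 2143.75 × 1.375 = 2947.6563 kcal/day.
Protein energy = 25% × 2947.6563 = 736.9141 kcal.
Protein = 736.9141 ÷ 4 kcal/g = 184.2285 g.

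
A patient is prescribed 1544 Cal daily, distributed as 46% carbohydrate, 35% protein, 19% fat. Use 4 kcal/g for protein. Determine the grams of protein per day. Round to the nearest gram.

Protein energy = 35% × 1544 = 540.4 kcal.
At 4 kcal/g: 540.4 ÷ 4 = 135.1 g.

135 g/day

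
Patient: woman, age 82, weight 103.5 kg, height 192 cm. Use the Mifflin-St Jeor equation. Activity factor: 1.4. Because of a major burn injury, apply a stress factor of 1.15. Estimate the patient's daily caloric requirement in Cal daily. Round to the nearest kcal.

Mifflin-St Jeor (female): BMR = 10(103.5) + 6.25(192) − 5(82) − 161 = 1035 + 1200 − 410 − 161 = 1664 kcal/day.
TEE = BMR × activity factor = 1664 × 1.4 = 2329.6 kcal/day.
Apply stress factor: 2329.6 × 1.15 = 2679.04 kcal/day.

2679 Cal daily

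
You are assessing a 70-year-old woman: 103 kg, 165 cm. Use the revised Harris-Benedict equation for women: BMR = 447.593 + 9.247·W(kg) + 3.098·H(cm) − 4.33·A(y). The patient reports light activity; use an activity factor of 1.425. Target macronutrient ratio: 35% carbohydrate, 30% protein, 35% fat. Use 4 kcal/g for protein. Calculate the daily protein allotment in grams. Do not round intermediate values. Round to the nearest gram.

172 g/day

Harris-Benedict: BMR = 447.593 + 9.247(103) + 3.098(165) − 4.33(70) = 1608.104 kcal/day.
TEE = 1608.104 × 1.425 = 2291.5482 kcal/day.
Protein energy = 30% × 2291.5482 = 687.4645 kcal.
Protein = 687.4645 ÷ 4 kcal/g = 171.8661 g.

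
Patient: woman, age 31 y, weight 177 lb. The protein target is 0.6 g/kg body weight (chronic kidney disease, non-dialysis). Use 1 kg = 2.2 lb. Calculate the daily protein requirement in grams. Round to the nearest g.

Weight in kg = 177 ÷ 2.2 = 80.4545 kg.
Protein = 0.6 g/kg × 80.4545 kg = 48.2727 g/day.

48 g/day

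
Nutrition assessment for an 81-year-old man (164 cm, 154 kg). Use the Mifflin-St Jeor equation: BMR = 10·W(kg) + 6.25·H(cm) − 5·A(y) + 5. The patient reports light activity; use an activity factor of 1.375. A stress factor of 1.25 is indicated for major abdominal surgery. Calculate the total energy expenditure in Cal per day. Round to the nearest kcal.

3721 Cal per day

Mifflin-St Jeor (male): BMR = 10(154) + 6.25(164) − 5(81) + 5 = 1540 + 1025 − 405 + 5 = 2165 kcal/day.
TEE = BMR × activity factor = 2165 × 1.375 = 2976.875 kcal/day.
Apply stress factor: 2976.875 × 1.25 = 3721.0938 kcal/day.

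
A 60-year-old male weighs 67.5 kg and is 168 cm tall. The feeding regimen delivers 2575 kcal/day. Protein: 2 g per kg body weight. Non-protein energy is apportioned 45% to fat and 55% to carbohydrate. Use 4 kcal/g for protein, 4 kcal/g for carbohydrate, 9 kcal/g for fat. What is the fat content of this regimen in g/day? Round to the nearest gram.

Protein = 2 × 67.5 = 135 g → 135 × 4 = 540 kcal.
Non-protein calories = 2575 − 540 = 2035 kcal.
Fat: 45% × 2035 = 915.75 kcal; carbohydrate: 1119.25 kcal.
Fat: 915.75 kcal ÷ 9 kcal/g = 101.75 g.

102 g/day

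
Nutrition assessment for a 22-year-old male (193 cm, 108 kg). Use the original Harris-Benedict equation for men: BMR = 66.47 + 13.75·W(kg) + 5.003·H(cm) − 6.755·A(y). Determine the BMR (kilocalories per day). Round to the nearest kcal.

Harris-Benedict: BMR = 66.47 + 13.75(108) + 5.003(193) − 6.755(22) = 2368.439 kcal/day.

2368 kilocalories per day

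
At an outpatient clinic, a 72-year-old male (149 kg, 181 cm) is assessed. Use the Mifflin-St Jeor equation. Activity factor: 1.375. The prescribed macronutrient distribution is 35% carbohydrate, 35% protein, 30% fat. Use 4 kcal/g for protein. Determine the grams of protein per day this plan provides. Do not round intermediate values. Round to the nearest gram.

Mifflin-St Jeor (male): BMR = 10(149) + 6.25(181) − 5(72) + 5 = 1490 + 1131.25 − 360 + 5 = 2266.25 kcal/day.
TEE = 2266.25 × 1.375 = 3116.0938 kcal/day.
Protein energy = 35% × 3116.0938 = 1090.6328 kcal.
Protein = 1090.6328 ÷ 4 kcal/g = 272.6582 g.

273 g/day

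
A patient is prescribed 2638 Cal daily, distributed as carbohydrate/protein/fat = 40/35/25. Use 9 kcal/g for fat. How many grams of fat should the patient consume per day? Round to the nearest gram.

73 g/day

Fat energy = 25% × 2638 = 659.5 kcal.
At 9 kcal/g: 659.5 ÷ 9 = 73.2778 g.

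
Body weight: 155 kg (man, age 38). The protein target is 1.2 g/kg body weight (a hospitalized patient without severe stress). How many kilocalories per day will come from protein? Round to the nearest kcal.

Protein = 1.2 g/kg × 155 kg = 186 g/day.
Protein energy = 186 g × 4 kcal/g = 744 kcal/day.

744 kcal/day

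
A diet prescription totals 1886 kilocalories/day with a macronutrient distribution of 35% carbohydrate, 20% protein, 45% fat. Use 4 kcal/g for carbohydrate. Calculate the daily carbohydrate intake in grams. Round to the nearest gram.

Carbohydrate energy = 35% × 1886 = 660.1 kcal.
At 4 kcal/g: 660.1 ÷ 4 = 165.025 g.

165 g/day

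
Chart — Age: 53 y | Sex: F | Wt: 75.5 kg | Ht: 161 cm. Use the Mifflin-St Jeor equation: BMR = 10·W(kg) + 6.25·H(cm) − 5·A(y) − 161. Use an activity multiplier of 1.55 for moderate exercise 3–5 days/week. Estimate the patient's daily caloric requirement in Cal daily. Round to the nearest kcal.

Mifflin-St Jeor (female): BMR = 10(75.5) + 6.25(161) − 5(53) − 161 = 755 + 1006.25 − 265 − 161 = 1335.25 kcal/day.
TEE = BMR × activity factor = 1335.25 × 1.55 = 2069.6375 kcal/day.

2070 Cal daily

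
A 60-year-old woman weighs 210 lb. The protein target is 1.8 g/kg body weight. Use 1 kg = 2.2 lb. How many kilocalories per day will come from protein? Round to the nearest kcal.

687 kcal/day

Weight in kg = 210 ÷ 2.2 = 95.4545 kg.
Protein = 1.8 g/kg × 95.4545 kg = 171.8182 g/day.
Protein energy = 171.8182 g × 4 kcal/g = 687.2727 kcal/day.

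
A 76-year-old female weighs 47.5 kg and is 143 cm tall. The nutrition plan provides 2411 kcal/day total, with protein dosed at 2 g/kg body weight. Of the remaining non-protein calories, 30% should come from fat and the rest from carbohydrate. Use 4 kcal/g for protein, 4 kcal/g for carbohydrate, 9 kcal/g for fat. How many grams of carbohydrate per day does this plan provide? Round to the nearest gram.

355 g/day

Protein = 2 × 47.5 = 95 g → 95 × 4 = 380 kcal.
Non-protein calories = 2411 − 380 = 2031 kcal.
Fat: 30% × 2031 = 609.3 kcal; carbohydrate: 1421.7 kcal.
Carbohydrate: 1421.7 kcal ÷ 4 kcal/g = 355.425 g.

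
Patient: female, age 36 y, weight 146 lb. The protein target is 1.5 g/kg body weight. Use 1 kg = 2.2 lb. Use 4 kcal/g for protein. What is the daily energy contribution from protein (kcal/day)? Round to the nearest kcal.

398 kcal/day

Weight in kg = 146 ÷ 2.2 = 66.3636 kg.
Protein = 1.5 g/kg × 66.3636 kg = 99.5455 g/day.
Protein energy = 99.5455 g × 4 kcal/g = 398.1818 kcal/day.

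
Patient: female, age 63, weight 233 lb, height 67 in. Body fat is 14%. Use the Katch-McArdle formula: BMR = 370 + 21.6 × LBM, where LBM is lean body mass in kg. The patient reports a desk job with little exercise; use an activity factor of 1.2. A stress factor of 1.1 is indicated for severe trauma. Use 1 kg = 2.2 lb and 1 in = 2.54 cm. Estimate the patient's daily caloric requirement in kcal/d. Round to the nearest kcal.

3085 kcal/d

Convert to metric: weight = 233 ÷ 2.2 = 105.9091 kg; height = 67 × 2.54 = 170.18 cm.
LBM = 105.9091 × (1 − 0.14) = 91.0818 kg. Katch-McArdle: BMR = 370 + 21.6 × 91.0818 = 2337.3673 kcal/day.
TEE = BMR × activity factor = 2337.3673 × 1.2 = 2804.8407 kcal/day.
Apply stress factor: 2804.8407 × 1.1 = 3085.3248 kcal/day.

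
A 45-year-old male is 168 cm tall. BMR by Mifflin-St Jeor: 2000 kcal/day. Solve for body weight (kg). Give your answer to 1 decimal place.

2000 = 10·W + 6.25(168) − 5(45) + 5
10·W = 2000 − 830 = 1170, so W = 117 kg.

117.0 kg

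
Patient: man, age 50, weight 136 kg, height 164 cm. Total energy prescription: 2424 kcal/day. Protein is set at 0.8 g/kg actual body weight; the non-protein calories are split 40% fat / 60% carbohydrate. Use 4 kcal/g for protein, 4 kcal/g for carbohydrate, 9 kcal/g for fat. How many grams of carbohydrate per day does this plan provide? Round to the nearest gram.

298 g/day

Protein = 0.8 × 136 = 108.8 g → 108.8 × 4 = 435.2 kcal.
Non-protein calories = 2424 − 435.2 = 1988.8 kcal.
Fat: 40% × 1988.8 = 795.52 kcal; carbohydrate: 1193.28 kcal.
Carbohydrate: 1193.28 kcal ÷ 4 kcal/g = 298.32 g.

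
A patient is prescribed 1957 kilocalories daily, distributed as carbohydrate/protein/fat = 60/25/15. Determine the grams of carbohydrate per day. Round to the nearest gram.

294 g/day

Carbohydrate energy = 60% × 1957 = 1174.2 kcal.
At 4 kcal/g: 1174.2 ÷ 4 = 293.55 g.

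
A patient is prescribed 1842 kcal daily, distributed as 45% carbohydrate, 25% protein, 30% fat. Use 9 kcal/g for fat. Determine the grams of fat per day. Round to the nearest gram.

61 g/day

Fat energy = 30% × 1842 = 552.6 kcal.
At 9 kcal/g: 552.6 ÷ 9 = 61.4 g.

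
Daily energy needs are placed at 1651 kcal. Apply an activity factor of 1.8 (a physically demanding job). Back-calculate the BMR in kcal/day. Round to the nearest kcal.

917 kcal/day

BMR = TEE ÷ activity factor = 1651 ÷ 1.8 = 917.2222 kcal/day.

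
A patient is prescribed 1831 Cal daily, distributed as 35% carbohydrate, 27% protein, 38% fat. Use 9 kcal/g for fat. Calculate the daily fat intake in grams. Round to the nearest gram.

77 g/day

Fat energy = 38% × 1831 = 695.78 kcal.
At 9 kcal/g: 695.78 ÷ 9 = 77.3089 g.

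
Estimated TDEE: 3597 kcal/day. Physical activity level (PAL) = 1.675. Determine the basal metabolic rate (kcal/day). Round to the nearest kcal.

2147 kcal/day

BMR = TEE ÷ activity factor = 3597 ÷ 1.675 = 2147.4627 kcal/day.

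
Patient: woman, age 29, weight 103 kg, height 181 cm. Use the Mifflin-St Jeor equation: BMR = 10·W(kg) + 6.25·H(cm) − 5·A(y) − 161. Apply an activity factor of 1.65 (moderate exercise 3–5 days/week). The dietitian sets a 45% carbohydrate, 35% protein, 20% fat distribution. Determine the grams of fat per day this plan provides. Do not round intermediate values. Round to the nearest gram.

Mifflin-St Jeor (female): BMR = 10(103) + 6.25(181) − 5(29) − 161 = 1030 + 1131.25 − 145 − 161 = 1855.25 kcal/day.
TEE = 1855.25 × 1.65 = 3061.1625 kcal/day.
Fat energy = 20% × 3061.1625 = 612.2325 kcal.
Fat = 612.2325 ÷ 9 kcal/g = 68.0258 g.

68 g/day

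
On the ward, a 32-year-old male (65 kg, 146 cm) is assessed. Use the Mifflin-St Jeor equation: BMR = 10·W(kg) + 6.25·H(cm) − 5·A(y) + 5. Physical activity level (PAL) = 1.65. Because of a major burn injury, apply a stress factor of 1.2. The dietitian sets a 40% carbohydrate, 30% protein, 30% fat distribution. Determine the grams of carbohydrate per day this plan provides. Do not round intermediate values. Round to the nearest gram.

Mifflin-St Jeor (male): BMR = 10(65) + 6.25(146) − 5(32) + 5 = 650 + 912.5 − 160 + 5 = 1407.5 kcal/day.
TEE = 1407.5 × 1.65 = 2322.375 kcal/day.
With stress factor 1.2: 2322.375 × 1.2 = 2786.85 kcal/day.
Carbohydrate energy = 40% × 2786.85 = 1114.74 kcal.
Carbohydrate = 1114.74 ÷ 4 kcal/g = 278.685 g.

279 g/day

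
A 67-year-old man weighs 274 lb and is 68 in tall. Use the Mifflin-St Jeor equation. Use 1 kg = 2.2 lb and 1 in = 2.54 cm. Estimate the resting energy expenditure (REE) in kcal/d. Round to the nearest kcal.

1995 kcal/d

Convert to metric: weight = 274 ÷ 2.2 = 124.5455 kg; height = 68 × 2.54 = 172.72 cm.
Mifflin-St Jeor (male): BMR = 10(124.5455) + 6.25(172.72) − 5(67) + 5 = 1245.4545 + 1079.5 − 335 + 5 = 1994.9545 kcal/day.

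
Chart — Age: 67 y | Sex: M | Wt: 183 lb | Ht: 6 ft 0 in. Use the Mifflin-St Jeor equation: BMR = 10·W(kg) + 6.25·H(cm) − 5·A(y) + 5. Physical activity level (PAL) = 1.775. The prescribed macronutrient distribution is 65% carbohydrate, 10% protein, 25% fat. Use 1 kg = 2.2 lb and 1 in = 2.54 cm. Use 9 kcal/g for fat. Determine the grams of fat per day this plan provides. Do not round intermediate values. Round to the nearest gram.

Convert to metric: weight = 183 ÷ 2.2 = 83.1818 kg; height = (6×12 + 0) × 2.54 = 72 × 2.54 = 182.88 cm.
Mifflin-St Jeor (male): BMR = 10(83.1818) + 6.25(182.88) − 5(67) + 5 = 831.8182 + 1143 − 335 + 5 = 1644.8182 kcal/day.
TEE = 1644.8182 × 1.775 = 2919.5523 kcal/day.
Fat energy = 25% × 2919.5523 = 729.8881 kcal.
Fat = 729.8881 ÷ 9 kcal/g = 81.0987 g.

81 g/day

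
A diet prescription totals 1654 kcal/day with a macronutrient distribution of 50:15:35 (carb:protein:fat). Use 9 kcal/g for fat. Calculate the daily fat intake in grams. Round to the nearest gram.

Fat energy = 35% × 1654 = 578.9 kcal.
At 9 kcal/g: 578.9 ÷ 9 = 64.3222 g.

64 g/day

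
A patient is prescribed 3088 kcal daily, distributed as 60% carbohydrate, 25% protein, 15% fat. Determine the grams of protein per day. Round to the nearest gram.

193 g/day

Protein energy = 25% × 3088 = 772 kcal.
At 4 kcal/g: 772 ÷ 4 = 193 g.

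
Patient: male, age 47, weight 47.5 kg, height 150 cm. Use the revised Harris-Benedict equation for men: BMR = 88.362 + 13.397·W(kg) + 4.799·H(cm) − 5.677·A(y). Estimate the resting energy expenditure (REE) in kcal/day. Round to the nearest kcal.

1178 kcal/day

Harris-Benedict: BMR = 88.362 + 13.397(47.5) + 4.799(150) − 5.677(47) = 1177.7505 kcal/day.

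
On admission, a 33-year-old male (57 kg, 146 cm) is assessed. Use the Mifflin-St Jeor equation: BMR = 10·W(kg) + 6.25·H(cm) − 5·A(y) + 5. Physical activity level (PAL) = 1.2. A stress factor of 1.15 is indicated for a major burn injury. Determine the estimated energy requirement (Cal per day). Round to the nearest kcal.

Mifflin-St Jeor (male): BMR = 10(57) + 6.25(146) − 5(33) + 5 = 570 + 912.5 − 165 + 5 = 1322.5 kcal/day.
TEE = BMR × activity factor = 1322.5 × 1.2 = 1587 kcal/day.
Apply stress factor: 1587 × 1.15 = 1825.05 kcal/day.

1825 Cal per day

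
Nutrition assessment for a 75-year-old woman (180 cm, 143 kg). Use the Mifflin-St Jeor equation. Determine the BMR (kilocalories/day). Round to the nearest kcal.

Mifflin-St Jeor (female): BMR = 10(143) + 6.25(180) − 5(75) − 161 = 1430 + 1125 − 375 − 161 = 2019 kcal/day.

2019 kilocalories/day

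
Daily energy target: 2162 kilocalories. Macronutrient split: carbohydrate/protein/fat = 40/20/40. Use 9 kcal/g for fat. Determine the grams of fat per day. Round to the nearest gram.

Fat energy = 40% × 2162 = 864.8 kcal.
At 9 kcal/g: 864.8 ÷ 9 = 96.0889 g.

96 g/day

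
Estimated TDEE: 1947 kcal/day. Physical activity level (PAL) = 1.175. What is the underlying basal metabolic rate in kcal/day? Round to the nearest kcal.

BMR = TEE ÷ activity factor = 1947 ÷ 1.175 = 1657.0213 kcal/day.

1657 kcal/day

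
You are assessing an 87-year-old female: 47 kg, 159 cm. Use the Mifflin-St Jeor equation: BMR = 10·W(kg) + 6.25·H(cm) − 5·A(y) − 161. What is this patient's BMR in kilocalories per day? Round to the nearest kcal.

Mifflin-St Jeor (female): BMR = 10(47) + 6.25(159) − 5(87) − 161 = 470 + 993.75 − 435 − 161 = 867.75 kcal/day.

868 kilocalories per day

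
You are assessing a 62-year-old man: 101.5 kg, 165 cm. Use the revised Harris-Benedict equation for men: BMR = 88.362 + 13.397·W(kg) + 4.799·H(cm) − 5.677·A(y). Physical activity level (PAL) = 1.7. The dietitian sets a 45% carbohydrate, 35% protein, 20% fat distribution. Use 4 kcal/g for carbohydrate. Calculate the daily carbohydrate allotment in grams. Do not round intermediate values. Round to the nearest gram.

361 g/day

Harris-Benedict: BMR = 88.362 + 13.397(101.5) + 4.799(165) − 5.677(62) = 1888.0185 kcal/day.
TEE = 1888.0185 × 1.7 = 3209.6315 kcal/day.
Carbohydrate energy = 45% × 3209.6315 = 1444.3342 kcal.
Carbohydrate = 1444.3342 ÷ 4 kcal/g = 361.0835 g.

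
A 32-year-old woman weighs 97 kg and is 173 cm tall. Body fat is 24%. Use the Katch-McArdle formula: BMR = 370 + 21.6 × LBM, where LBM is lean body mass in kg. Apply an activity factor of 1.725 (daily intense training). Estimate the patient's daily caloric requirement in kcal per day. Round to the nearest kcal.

LBM = 97 × (1 − 0.24) = 73.72 kg. Katch-McArdle: BMR = 370 + 21.6 × 73.72 = 1962.352 kcal/day.
TEE = BMR × activity factor = 1962.352 × 1.725 = 3385.0572 kcal/day.

3385 kcal per day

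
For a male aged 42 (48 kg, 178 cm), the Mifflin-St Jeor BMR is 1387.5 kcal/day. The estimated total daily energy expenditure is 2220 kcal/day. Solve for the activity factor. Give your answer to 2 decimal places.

1.60

Activity factor = TEE ÷ BMR = 2220 ÷ 1387.5 = 1.6.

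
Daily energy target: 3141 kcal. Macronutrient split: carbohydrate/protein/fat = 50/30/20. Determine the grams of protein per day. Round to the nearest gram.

Protein energy = 30% × 3141 = 942.3 kcal.
At 4 kcal/g: 942.3 ÷ 4 = 235.575 g.

236 g/day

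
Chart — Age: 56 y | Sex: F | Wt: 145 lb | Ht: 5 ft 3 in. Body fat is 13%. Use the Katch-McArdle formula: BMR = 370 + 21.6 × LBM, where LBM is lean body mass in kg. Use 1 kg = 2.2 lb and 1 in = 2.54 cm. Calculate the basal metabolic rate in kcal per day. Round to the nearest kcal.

Convert to metric: weight = 145 ÷ 2.2 = 65.9091 kg; height = (5×12 + 3) × 2.54 = 63 × 2.54 = 160.02 cm.
LBM = 65.9091 × (1 − 0.13) = 57.3409 kg. Katch-McArdle: BMR = 370 + 21.6 × 57.3409 = 1608.5636 kcal/day.

1609 kcal per day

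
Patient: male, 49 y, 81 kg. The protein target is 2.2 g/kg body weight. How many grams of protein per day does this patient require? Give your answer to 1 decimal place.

Protein = 2.2 g/kg × 81 kg = 178.2 g/day.

178.2 g/day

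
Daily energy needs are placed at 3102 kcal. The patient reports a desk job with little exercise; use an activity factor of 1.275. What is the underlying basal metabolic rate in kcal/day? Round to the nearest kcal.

2433 kcal/day

BMR = TEE ÷ activity factor = 3102 ÷ 1.275 = 2432.9412 kcal/day.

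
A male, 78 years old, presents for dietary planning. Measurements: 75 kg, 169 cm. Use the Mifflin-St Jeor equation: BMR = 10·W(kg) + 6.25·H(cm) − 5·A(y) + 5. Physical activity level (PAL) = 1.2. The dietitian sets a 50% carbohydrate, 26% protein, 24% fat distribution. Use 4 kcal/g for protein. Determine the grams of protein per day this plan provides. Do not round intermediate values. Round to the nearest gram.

111 g/day

Mifflin-St Jeor (male): BMR = 10(75) + 6.25(169) − 5(78) + 5 = 750 + 1056.25 − 390 + 5 = 1421.25 kcal/day.
TEE = 1421.25 × 1.2 = 1705.5 kcal/day.
Protein energy = 26% × 1705.5 = 443.43 kcal.
Protein = 443.43 ÷ 4 kcal/g = 110.8575 g.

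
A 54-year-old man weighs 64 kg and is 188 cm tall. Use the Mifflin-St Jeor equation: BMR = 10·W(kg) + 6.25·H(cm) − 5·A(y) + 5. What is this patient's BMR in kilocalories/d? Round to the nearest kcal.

1550 kilocalories/d

Mifflin-St Jeor (male): BMR = 10(64) + 6.25(188) − 5(54) + 5 = 640 + 1175 − 270 + 5 = 1550 kcal/day.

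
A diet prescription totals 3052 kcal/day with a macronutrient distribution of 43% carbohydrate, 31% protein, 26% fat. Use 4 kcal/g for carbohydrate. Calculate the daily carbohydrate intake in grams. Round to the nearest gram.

328 g/day

Carbohydrate energy = 43% × 3052 = 1312.36 kcal.
At 4 kcal/g: 1312.36 ÷ 4 = 328.09 g.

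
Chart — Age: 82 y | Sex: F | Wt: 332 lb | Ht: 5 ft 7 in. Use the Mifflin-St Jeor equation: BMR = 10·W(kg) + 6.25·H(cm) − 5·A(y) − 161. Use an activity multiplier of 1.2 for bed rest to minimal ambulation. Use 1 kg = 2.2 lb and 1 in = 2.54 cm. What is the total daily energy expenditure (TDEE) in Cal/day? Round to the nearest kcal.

Convert to metric: weight = 332 ÷ 2.2 = 150.9091 kg; height = (5×12 + 7) × 2.54 = 67 × 2.54 = 170.18 cm.
Mifflin-St Jeor (female): BMR = 10(150.9091) + 6.25(170.18) − 5(82) − 161 = 1509.0909 + 1063.625 − 410 − 161 = 2001.7159 kcal/day.
TEE = BMR × activity factor = 2001.7159 × 1.2 = 2402.0591 kcal/day.

2402 Cal/day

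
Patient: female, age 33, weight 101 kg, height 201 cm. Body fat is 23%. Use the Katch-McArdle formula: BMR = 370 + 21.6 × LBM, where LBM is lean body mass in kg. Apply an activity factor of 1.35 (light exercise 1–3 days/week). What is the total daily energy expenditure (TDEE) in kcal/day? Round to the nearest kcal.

LBM = 101 × (1 − 0.23) = 77.77 kg. Katch-McArdle: BMR = 370 + 21.6 × 77.77 = 2049.832 kcal/day.
TEE = BMR × activity factor = 2049.832 × 1.35 = 2767.2732 kcal/day.

2767 kcal/day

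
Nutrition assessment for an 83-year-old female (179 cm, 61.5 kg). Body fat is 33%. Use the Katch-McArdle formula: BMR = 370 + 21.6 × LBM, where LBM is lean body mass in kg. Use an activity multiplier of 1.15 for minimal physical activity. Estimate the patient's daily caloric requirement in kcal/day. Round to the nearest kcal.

LBM = 61.5 × (1 − 0.33) = 41.205 kg. Katch-McArdle: BMR = 370 + 21.6 × 41.205 = 1260.028 kcal/day.
TEE = BMR × activity factor = 1260.028 × 1.15 = 1449.0322 kcal/day.

1449 kcal/day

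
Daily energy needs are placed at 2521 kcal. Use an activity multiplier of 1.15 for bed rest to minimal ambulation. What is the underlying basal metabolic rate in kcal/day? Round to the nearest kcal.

BMR = TEE ÷ activity factor = 2521 ÷ 1.15 = 2192.1739 kcal/day.

2192 kcal/day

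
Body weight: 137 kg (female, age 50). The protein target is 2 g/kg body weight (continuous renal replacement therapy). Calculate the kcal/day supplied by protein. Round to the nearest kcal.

1096 kcal/day

Protein = 2 g/kg × 137 kg = 274 g/day.
Protein energy = 274 g × 4 kcal/g = 1096 kcal/day.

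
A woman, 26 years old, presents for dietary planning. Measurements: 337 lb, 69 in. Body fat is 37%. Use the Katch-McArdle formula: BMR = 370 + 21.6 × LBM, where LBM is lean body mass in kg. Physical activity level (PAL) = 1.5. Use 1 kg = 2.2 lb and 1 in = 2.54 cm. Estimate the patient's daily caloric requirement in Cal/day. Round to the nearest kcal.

Convert to metric: weight = 337 ÷ 2.2 = 153.1818 kg; height = 69 × 2.54 = 175.26 cm.
LBM = 153.1818 × (1 − 0.37) = 96.5045 kg. Katch-McArdle: BMR = 370 + 21.6 × 96.5045 = 2454.4982 kcal/day.
TEE = BMR × activity factor = 2454.4982 × 1.5 = 3681.7473 kcal/day.

3682 Cal/day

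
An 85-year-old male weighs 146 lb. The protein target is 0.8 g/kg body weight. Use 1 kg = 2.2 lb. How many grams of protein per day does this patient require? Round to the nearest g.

Weight in kg = 146 ÷ 2.2 = 66.3636 kg.
Protein = 0.8 g/kg × 66.3636 kg = 53.0909 g/day.

53 g/day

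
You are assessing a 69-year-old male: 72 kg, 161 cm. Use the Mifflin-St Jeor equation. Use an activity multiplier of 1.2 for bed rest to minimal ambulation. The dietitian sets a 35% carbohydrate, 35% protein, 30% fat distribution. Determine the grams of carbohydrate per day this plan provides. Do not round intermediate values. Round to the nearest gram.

146 g/day

Mifflin-St Jeor (male): BMR = 10(72) + 6.25(161) − 5(69) + 5 = 720 + 1006.25 − 345 + 5 = 1386.25 kcal/day.
TEE = 1386.25 × 1.2 = 1663.5 kcal/day.
Carbohydrate energy = 35% × 1663.5 = 582.225 kcal.
Carbohydrate = 582.225 ÷ 4 kcal/g = 145.5563 g.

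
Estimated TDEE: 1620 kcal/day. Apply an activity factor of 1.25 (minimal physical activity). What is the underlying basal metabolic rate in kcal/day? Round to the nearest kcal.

BMR = TEE ÷ activity factor = 1620 ÷ 1.25 = 1296 kcal/day.

1296 kcal/day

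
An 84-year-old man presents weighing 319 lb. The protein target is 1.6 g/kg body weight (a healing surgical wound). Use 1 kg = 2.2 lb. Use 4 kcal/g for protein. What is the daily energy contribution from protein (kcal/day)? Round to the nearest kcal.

928 kcal/day

Weight in kg = 319 ÷ 2.2 = 145 kg.
Protein = 1.6 g/kg × 145 kg = 232 g/day.
Protein energy = 232 g × 4 kcal/g = 928 kcal/day.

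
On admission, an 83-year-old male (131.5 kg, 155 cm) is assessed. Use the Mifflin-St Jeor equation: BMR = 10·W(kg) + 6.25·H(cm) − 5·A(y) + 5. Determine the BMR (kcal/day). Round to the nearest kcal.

1874 kcal/day

Mifflin-St Jeor (male): BMR = 10(131.5) + 6.25(155) − 5(83) + 5 = 1315 + 968.75 − 415 + 5 = 1873.75 kcal/day.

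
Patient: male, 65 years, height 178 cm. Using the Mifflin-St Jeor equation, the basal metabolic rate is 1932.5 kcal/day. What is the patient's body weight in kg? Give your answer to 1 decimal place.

114.0 kg

1932.5 = 10·W + 6.25(178) − 5(65) + 5
10·W = 1932.5 − 792.5 = 1140, so W = 114 kg.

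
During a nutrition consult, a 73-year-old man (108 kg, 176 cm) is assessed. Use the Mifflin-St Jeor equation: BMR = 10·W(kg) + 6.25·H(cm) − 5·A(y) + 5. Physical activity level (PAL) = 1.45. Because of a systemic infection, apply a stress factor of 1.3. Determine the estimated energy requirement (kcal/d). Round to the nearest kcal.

3431 kcal/d

Mifflin-St Jeor (male): BMR = 10(108) + 6.25(176) − 5(73) + 5 = 1080 + 1100 − 365 + 5 = 1820 kcal/day.
TEE = BMR × activity factor = 1820 × 1.45 = 2639 kcal/day.
Apply stress factor: 2639 × 1.3 = 3430.7 kcal/day.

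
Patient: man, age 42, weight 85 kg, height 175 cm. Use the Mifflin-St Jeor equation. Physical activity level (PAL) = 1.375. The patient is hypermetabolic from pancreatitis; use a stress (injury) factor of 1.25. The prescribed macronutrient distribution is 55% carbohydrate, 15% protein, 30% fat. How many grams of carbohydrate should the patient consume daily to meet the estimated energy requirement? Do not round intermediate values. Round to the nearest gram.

411 g/day

Mifflin-St Jeor (male): BMR = 10(85) + 6.25(175) − 5(42) + 5 = 850 + 1093.75 − 210 + 5 = 1738.75 kcal/day.
TEE = 1738.75 × 1.375 = 2390.7813 kcal/day.
With stress factor 1.25: 2390.7813 × 1.25 = 2988.4766 kcal/day.
Carbohydrate energy = 55% × 2988.4766 = 1643.6621 kcal.
Carbohydrate = 1643.6621 ÷ 4 kcal/g = 410.9155 g.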